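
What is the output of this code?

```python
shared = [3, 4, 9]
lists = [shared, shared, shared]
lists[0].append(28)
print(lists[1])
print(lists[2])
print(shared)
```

Key concept: list of same reference.
Step by step:
`shared = [3, 4, 9]` → shared = [3, 4, 9]
`lists = [shared, shared, shared]` → lists = [[3, 4, 9], [3, 4, 9], [3, 4, 9]]
`lists[0].append(28)` → shared = [3, 4, 9, 28]; lists = [[3, 4, 9, 28], [3, 4, 9, 28], [3, 4, 9, 28]]
`print(lists[1])` → prints [3, 4, 9, 28]
`print(lists[2])` → prints [3, 4, 9, 28]
`print(shared)` → prints [3, 4, 9, 28]

Answer:
[3, 4, 9, 28]
[3, 4, 9, 28]
[3, 4, 9, 28]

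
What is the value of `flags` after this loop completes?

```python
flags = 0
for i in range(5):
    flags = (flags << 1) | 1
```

Build 5 consecutive 1-bits: 0b11111
`flags` takes the values: 0 → 1 → 3 → 7 → 15 → 31

Answer: 31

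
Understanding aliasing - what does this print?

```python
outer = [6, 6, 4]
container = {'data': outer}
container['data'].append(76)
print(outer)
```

Key concept: dict holds reference to list.
Step by step:
`outer = [6, 6, 4]` → outer = [6, 6, 4]
`container = {'data': outer}` → container = {'data': [6, 6, 4]}
`container['data'].append(76)` → outer = [6, 6, 4, 76]; container = {'data': [6, 6, 4, 76]}
`print(outer)` → prints [6, 6, 4, 76]

Answer: [6, 6, 4, 76]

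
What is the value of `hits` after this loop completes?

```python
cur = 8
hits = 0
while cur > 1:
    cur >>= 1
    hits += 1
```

Count right shifts until 1
`hits` takes the values: 0 → 1 → 2 → 3

Answer: 3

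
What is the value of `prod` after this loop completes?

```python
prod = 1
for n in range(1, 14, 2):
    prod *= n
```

Product of 1, 3, 5, ... up to 13
`prod` takes the values: 1 → 3 → 15 → 105 → 945 → 10395 → 135135

Answer: 135135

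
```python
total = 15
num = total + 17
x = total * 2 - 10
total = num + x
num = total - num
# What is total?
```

Trace:
`total = 15` → total = 15
`num = total + 17` → num = 32
`x = total * 2 - 10` → x = 20
`total = num + x` → total = 52
`num = total - num` → num = 20
So total = 52

Answer: 52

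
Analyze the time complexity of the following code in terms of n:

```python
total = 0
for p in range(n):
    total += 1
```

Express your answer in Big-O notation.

Each loop level contributes: n. Multiplying the contributions gives O(n).

Answer: O(n)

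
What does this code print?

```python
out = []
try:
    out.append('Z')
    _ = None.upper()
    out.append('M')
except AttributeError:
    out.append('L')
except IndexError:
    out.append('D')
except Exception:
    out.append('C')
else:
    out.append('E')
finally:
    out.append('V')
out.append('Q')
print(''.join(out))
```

Execution trace: 'Z' (try body) → 'L' (except AttributeError) → 'V' (finally) → 'Q' (after the try/except). Output: ZLVQ

Answer: ZLVQ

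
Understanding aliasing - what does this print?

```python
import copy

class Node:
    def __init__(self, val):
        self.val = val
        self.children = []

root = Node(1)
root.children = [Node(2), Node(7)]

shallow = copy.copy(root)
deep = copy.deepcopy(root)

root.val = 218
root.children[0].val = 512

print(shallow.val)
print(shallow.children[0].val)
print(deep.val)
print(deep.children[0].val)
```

Key concept: deep copy with custom objects.
Step by step:
`root = Node(1)` → root = Node(val=1, children=[])
`root.children = [Node(2), Node(7)]` → root = Node(val=1, children=[Node(val=2, children=[]), Node(val=7, children=[])])
`shallow = copy.copy(root)` → shallow = Node(val=1, children=[Node(val=2, children=[]), Node(val=7, children=[])])
`deep = copy.deepcopy(root)` → deep = Node(val=1, children=[Node(val=2, children=[]), Node(val=7, children=[])])
`root.val = 218` → root = Node(val=218, children=[Node(val=2, children=[]), Node(val=7, children=[])])
`root.children[0].val = 512` → root = Node(val=218, children=[Node(val=512, children=[]), Node(val=7, children=[])]); shallow = Node(val=1, children=[Node(val=512, children=[]), Node(val=7, children=[])])
`print(shallow.val)` → prints 1
`print(shallow.children[0].val)` → prints 512
`print(deep.val)` → prints 1
`print(deep.children[0].val)` → prints 2

Answer:
1
512
1
2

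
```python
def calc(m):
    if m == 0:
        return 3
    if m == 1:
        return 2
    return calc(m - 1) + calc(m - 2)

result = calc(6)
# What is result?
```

Build up from base cases: calc(0)=3, calc(1)=2, calc(2)=5, calc(3)=7, calc(4)=12, calc(5)=19, calc(6)=31

Answer: 31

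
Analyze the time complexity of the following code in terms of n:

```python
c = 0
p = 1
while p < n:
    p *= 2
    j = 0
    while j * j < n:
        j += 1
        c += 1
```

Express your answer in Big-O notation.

Each loop level contributes: log n × √n. Multiplying the contributions gives O(√n log n).

Answer: O(√n log n)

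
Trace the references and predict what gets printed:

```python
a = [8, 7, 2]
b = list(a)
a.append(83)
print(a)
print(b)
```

Key concept: list() constructor creates copy.
Step by step:
`a = [8, 7, 2]` → a = [8, 7, 2]
`b = list(a)` → b = [8, 7, 2]
`a.append(83)` → a = [8, 7, 2, 83]
`print(a)` → prints [8, 7, 2, 83]
`print(b)` → prints [8, 7, 2]

Answer:
[8, 7, 2, 83]
[8, 7, 2]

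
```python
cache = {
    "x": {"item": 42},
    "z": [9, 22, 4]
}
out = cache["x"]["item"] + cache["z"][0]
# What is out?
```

Trace:
`cache = { ...` → cache = {'x': {'item': 42}, 'z': [9, 22, 4]}
`out = cache["x"]["item"] + cache["z"][0]` → out = 51
So out = 51

Answer: 51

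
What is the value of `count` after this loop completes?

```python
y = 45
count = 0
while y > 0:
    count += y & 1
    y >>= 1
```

Count set bits in 45 (binary: 0b101101)
`count` takes the values: 0 → 1 → 2 → 3 → 4

Answer: 4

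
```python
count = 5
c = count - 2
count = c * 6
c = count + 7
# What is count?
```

Trace:
`count = 5` → count = 5
`c = count - 2` → c = 3
`count = c * 6` → count = 18
`c = count + 7` → c = 25
So count = 18

Answer: 18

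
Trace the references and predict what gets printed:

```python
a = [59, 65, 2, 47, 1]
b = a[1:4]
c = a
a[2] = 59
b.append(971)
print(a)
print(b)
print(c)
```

Key concept: slice vs alias.
Step by step:
`a = [59, 65, 2, 47, 1]` → a = [59, 65, 2, 47, 1]
`b = a[1:4]` → b = [65, 2, 47]
`c = a` → c = [59, 65, 2, 47, 1] (same object as a)
`a[2] = 59` → a = [59, 65, 59, 47, 1] (same object as c); c = [59, 65, 59, 47, 1] (same object as a)
`b.append(971)` → b = [65, 2, 47, 971]
`print(a)` → prints [59, 65, 59, 47, 1]
`print(b)` → prints [65, 2, 47, 971]
`print(c)` → prints [59, 65, 59, 47, 1]

Answer:
[59, 65, 59, 47, 1]
[65, 2, 47, 971]
[59, 65, 59, 47, 1]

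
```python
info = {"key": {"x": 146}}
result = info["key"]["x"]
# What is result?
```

Trace:
`info = {"key": {"x": 146}}` → info = {'key': {'x': 146}}
`result = info["key"]["x"]` → result = 146
So result = 146

Answer: 146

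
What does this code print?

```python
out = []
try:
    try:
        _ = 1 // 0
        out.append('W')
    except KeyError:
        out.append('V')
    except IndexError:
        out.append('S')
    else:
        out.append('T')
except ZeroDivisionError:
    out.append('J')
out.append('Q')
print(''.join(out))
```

Execution trace: 'J' (outer except ZeroDivisionError) → 'Q' (after the try/except). Output: JQ

Answer: JQ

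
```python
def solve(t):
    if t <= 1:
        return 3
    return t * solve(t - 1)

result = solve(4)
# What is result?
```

solve(4) = 4 * 3 * 2 * 3 = 72

Answer: 72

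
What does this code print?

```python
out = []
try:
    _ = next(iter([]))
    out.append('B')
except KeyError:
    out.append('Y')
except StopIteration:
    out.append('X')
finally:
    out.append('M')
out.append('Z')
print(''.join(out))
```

Execution trace: 'X' (except StopIteration) → 'M' (finally) → 'Z' (after the try/except). Output: XMZ

Answer: XMZ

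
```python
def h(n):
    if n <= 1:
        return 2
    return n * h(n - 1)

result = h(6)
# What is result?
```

h(6) = 6 * 5 * 4 * 3 * 2 * 2 = 1440

Answer: 1440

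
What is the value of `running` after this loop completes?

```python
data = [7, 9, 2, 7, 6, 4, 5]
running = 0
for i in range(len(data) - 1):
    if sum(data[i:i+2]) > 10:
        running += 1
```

Count windows with sum > 10
`running` takes the values: 0 → 1 → 2 → 3

Answer: 3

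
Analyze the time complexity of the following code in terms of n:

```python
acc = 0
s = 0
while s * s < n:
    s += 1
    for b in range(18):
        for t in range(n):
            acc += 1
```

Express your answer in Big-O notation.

Each loop level contributes: √n × 1 × n. Multiplying the contributions gives O(n√n).

Answer: O(n√n)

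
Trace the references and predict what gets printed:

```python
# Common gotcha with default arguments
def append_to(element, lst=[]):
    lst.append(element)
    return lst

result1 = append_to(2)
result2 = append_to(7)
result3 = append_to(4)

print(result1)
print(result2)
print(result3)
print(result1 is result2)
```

Key concept: mutable default argument gotcha.
Step by step:
`result1 = append_to(2)` → result1 = [2]
`result2 = append_to(7)` → result1 = [2, 7] (same object as result2); result2 = [2, 7] (same object as result1)
`result3 = append_to(4)` → result1 = [2, 7, 4] (same object as result2, result3); result2 = [2, 7, 4] (same object as result1, result3); result3 = [2, 7, 4] (same object as result1, result2)
`print(result1)` → prints [2, 7, 4]
`print(result2)` → prints [2, 7, 4]
`print(result3)` → prints [2, 7, 4]
`print(result1 is result2)` → prints True

Answer:
[2, 7, 4]
[2, 7, 4]
[2, 7, 4]
True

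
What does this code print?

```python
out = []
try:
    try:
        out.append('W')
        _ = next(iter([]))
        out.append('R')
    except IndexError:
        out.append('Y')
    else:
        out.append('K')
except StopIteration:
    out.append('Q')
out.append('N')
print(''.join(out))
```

Execution trace: 'W' (try body) → 'Q' (outer except StopIteration) → 'N' (after the try/except). Output: WQN

Answer: WQN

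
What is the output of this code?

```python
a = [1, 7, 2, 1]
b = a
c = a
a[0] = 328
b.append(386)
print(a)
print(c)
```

Key concept: multiple aliases.
Step by step:
`a = [1, 7, 2, 1]` → a = [1, 7, 2, 1]
`b = a` → b = [1, 7, 2, 1] (same object as a)
`c = a` → c = [1, 7, 2, 1] (same object as a, b)
`a[0] = 328` → a = [328, 7, 2, 1] (same object as b, c); b = [328, 7, 2, 1] (same object as a, c); c = [328, 7, 2, 1] (same object as a, b)
`b.append(386)` → a = [328, 7, 2, 1, 386] (same object as b, c); b = [328, 7, 2, 1, 386] (same object as a, c); c = [328, 7, 2, 1, 386] (same object as a, b)
`print(a)` → prints [328, 7, 2, 1, 386]
`print(c)` → prints [328, 7, 2, 1, 386]

Answer:
[328, 7, 2, 1, 386]
[328, 7, 2, 1, 386]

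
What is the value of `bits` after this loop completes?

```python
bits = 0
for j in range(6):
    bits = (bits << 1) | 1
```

Build 6 consecutive 1-bits: 0b111111
`bits` takes the values: 0 → 1 → 3 → 7 → 15 → 31 → 63

Answer: 63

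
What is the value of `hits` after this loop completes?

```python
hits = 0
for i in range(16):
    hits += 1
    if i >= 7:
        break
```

Loop breaks when i reaches 7, hits is 8
`hits` takes the values: 0 → 1 → 2 → 3 → 4 → 5 → 6 → 7 → 8

Answer: 8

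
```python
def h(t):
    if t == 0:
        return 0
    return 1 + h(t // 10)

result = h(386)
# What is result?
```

Count of digits of 386: 3

Answer: 3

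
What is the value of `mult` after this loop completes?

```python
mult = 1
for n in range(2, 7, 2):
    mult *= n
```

Product of even numbers 2 to 6
`mult` takes the values: 1 → 2 → 8 → 48

Answer: 48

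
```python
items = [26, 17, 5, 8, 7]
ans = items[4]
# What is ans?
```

Trace:
`items = [26, 17, 5, 8, 7]` → items = [26, 17, 5, 8, 7]
`ans = items[4]` → ans = 7
So ans = 7

Answer: 7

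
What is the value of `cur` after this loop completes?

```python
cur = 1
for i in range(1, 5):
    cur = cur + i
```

Start at 1, add 1 through 4
`cur` takes the values: 1 → 2 → 4 → 7 → 11

Answer: 11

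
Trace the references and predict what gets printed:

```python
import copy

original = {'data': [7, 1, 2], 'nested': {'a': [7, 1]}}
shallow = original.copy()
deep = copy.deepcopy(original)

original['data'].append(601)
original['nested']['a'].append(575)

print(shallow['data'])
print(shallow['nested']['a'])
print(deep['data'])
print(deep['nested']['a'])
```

Key concept: comparing shallow vs deep copy.
Step by step:
`original = {'data': [7, 1, 2], 'nested': {'a': [7, 1]}}` → original = {'data': [7, 1, 2], 'nested': {'a': [7, 1]}}
`shallow = original.copy()` → shallow = {'data': [7, 1, 2], 'nested': {'a': [7, 1]}}
`deep = copy.deepcopy(original)` → deep = {'data': [7, 1, 2], 'nested': {'a': [7, 1]}}
`original['data'].append(601)` → original = {'data': [7, 1, 2, 601], 'nested': {'a': [7, 1]}}; shallow = {'data': [7, 1, 2, 601], 'nested': {'a': [7, 1]}}
`original['nested']['a'].append(575)` → original = {'data': [7, 1, 2, 601], 'nested': {'a': [7, 1, 575]}}; shallow = {'data': [7, 1, 2, 601], 'nested': {'a': [7, 1, 575]}}
`print(shallow['data'])` → prints [7, 1, 2, 601]
`print(shallow['nested']['a'])` → prints [7, 1, 575]
`print(deep['data'])` → prints [7, 1, 2]
`print(deep['nested']['a'])` → prints [7, 1]

Answer:
[7, 1, 2, 601]
[7, 1, 575]
[7, 1, 2]
[7, 1]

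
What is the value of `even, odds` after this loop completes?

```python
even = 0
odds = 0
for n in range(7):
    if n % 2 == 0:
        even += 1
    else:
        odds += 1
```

Count evens and odds in range(7)
`even, odds` takes the values: (0, 0) → (1, 0) → (1, 1) → (2, 1) → (2, 2) → (3, 2) → (3, 3) → (4, 3)

Answer: 4, 3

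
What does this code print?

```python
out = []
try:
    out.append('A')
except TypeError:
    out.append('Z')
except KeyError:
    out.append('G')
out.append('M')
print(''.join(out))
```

Execution trace: 'A' (try body, no exception) → 'M' (after the try/except). Output: AM

Answer: AM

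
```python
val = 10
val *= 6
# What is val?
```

Trace:
`val = 10` → val = 10
`val *= 6` → val = 60
So val = 60

Answer: 60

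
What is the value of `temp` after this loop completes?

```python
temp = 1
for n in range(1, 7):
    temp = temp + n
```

Start at 1, add 1 through 6
`temp` takes the values: 1 → 2 → 4 → 7 → 11 → 16 → 22

Answer: 22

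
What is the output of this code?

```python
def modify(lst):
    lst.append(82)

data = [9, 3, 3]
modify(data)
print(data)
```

Key concept: function modifies passed list.
Step by step:
`data = [9, 3, 3]` → data = [9, 3, 3]
`modify(data)` → data = [9, 3, 3, 82]
`print(data)` → prints [9, 3, 3, 82]

Answer: [9, 3, 3, 82]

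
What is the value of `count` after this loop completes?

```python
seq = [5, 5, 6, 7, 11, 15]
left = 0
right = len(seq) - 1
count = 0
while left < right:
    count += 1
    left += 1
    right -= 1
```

Iterations until pointers meet (list length 6)
`count` takes the values: 0 → 1 → 2 → 3

Answer: 3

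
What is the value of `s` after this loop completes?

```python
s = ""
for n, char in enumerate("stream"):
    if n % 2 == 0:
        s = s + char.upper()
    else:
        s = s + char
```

Uppercase even positions in 'stream'
`s` takes the values: "" → "S" → "St" → "StR" → "StRe" → "StReA" → "StReAm"

Answer: "StReAm"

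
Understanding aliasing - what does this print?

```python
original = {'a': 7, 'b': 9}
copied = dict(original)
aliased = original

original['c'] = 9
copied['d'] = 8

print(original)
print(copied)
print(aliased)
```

Key concept: dict() creates copy, assignment creates alias.
Step by step:
`original = {'a': 7, 'b': 9}` → original = {'a': 7, 'b': 9}
`copied = dict(original)` → copied = {'a': 7, 'b': 9}
`aliased = original` → aliased = {'a': 7, 'b': 9} (same object as original)
`original['c'] = 9` → original = {'a': 7, 'b': 9, 'c': 9} (same object as aliased); aliased = {'a': 7, 'b': 9, 'c': 9} (same object as original)
`copied['d'] = 8` → copied = {'a': 7, 'b': 9, 'd': 8}
`print(original)` → prints {'a': 7, 'b': 9, 'c': 9}
`print(copied)` → prints {'a': 7, 'b': 9, 'd': 8}
`print(aliased)` → prints {'a': 7, 'b': 9, 'c': 9}

Answer:
{'a': 7, 'b': 9, 'c': 9}
{'a': 7, 'b': 9, 'd': 8}
{'a': 7, 'b': 9, 'c': 9}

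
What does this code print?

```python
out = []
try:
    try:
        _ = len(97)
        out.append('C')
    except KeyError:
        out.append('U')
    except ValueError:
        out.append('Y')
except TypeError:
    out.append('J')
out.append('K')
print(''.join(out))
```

Execution trace: 'J' (outer except TypeError) → 'K' (after the try/except). Output: JK

Answer: JK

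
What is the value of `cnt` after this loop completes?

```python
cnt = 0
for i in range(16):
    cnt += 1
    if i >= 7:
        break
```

Loop breaks when i reaches 7, cnt is 8
`cnt` takes the values: 0 → 1 → 2 → 3 → 4 → 5 → 6 → 7 → 8

Answer: 8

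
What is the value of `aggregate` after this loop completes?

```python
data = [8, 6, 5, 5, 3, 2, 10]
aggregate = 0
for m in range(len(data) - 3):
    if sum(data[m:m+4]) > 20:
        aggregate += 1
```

Count windows with sum > 20
`aggregate` takes the values: 0 → 1

Answer: 1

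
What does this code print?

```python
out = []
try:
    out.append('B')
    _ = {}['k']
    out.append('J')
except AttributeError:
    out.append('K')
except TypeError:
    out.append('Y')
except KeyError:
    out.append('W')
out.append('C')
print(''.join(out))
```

Execution trace: 'B' (try body) → 'W' (except KeyError) → 'C' (after the try/except). Output: BWC

Answer: BWC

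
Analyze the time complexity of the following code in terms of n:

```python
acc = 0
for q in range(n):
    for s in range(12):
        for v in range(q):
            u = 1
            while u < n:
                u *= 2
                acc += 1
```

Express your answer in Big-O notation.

Each loop level contributes: n × 1 × n × log n. Multiplying the contributions gives O(n^2 log n).

Answer: O(n^2 log n)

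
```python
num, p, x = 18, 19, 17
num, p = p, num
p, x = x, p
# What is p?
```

Trace:
`num, p, x = 18, 19, 17` → num = 18; p = 19; x = 17
`num, p = p, num` → num = 19; p = 18
`p, x = x, p` → p = 17; x = 18
So p = 17

Answer: 17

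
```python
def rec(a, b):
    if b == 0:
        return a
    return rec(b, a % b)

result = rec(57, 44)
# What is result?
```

rec(57, 44) -> rec(44, 13) -> rec(13, 5) -> rec(5, 3) -> rec(3, 2) -> rec(2, 1) -> rec(1, 0) -> 1

Answer: 1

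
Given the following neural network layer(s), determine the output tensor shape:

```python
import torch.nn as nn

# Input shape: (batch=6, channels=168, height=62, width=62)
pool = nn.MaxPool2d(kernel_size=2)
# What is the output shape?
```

Input: (6, 168, 62, 62) -> Output: (6, 168, 31, 31)

Answer: (6, 168, 31, 31)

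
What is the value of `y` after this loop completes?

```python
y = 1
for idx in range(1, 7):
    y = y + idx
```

Start at 1, add 1 through 6
`y` takes the values: 1 → 2 → 4 → 7 → 11 → 16 → 22

Answer: 22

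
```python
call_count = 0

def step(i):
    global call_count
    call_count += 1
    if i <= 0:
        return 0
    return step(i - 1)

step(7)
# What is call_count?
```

Linear recursion stepping by 1: 8 calls from i=7 down to ≤0.

Answer: 8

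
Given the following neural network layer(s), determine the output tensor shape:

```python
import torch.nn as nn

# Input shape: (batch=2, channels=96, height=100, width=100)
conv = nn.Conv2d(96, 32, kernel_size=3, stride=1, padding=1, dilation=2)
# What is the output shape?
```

Input: (2, 96, 100, 100) -> Output: (2, 32, 98, 98)

Answer: (2, 32, 98, 98)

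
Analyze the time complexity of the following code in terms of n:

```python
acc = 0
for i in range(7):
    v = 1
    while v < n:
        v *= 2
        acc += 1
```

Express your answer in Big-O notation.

Each loop level contributes: 1 × log n. Multiplying the contributions gives O(log n).

Answer: O(log n)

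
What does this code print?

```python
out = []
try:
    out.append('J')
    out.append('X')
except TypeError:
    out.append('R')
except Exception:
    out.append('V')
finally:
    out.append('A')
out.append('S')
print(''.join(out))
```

Execution trace: 'J' (try body) → 'X' (try body, no exception) → 'A' (finally) → 'S' (after the try/except). Output: JXAS

Answer: JXAS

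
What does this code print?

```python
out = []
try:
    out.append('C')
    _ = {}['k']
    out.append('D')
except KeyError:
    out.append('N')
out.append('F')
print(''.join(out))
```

Execution trace: 'C' (try body) → 'N' (except KeyError) → 'F' (after the try/except). Output: CNF

Answer: CNF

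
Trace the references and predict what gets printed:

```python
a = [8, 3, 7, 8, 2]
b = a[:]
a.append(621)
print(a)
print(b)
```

Key concept: slice [:] creates copy.
Step by step:
`a = [8, 3, 7, 8, 2]` → a = [8, 3, 7, 8, 2]
`b = a[:]` → b = [8, 3, 7, 8, 2]
`a.append(621)` → a = [8, 3, 7, 8, 2, 621]
`print(a)` → prints [8, 3, 7, 8, 2, 621]
`print(b)` → prints [8, 3, 7, 8, 2]

Answer:
[8, 3, 7, 8, 2, 621]
[8, 3, 7, 8, 2]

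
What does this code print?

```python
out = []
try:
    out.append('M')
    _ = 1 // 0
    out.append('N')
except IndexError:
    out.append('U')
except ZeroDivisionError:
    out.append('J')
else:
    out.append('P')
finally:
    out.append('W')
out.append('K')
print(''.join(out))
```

Execution trace: 'M' (try body) → 'J' (except ZeroDivisionError) → 'W' (finally) → 'K' (after the try/except). Output: MJWK

Answer: MJWK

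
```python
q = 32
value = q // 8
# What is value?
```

Trace:
`q = 32` → q = 32
`value = q // 8` → value = 4
So value = 4

Answer: 4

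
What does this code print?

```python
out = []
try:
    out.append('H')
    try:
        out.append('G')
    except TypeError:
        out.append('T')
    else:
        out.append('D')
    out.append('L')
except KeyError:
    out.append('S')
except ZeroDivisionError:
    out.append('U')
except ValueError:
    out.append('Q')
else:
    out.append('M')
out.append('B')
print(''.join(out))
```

Execution trace: 'H' (try body) → 'G' (inner try body, no exception) → 'D' (inner else) → 'L' (try body, no exception) → 'M' (else) → 'B' (after the try/except). Output: HGDLMB

Answer: HGDLMB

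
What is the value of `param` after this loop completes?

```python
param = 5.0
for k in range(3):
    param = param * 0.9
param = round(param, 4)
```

Exponential decay: 5.0 * 0.9^3
`param` takes the values: 5.0 → 4.5 → 4.05 → 3.645

Answer: 3.645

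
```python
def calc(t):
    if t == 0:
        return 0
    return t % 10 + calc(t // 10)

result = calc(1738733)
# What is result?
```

Sum of digits of 1738733: 3 + 3 + 7 + 8 + 3 + 7 + 1 = 32

Answer: 32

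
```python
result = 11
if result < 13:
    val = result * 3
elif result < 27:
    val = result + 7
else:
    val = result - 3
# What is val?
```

Trace:
`result = 11` → result = 11
`if result < 13: ...` → result < 13 is True → val = 33
So val = 33

Answer: 33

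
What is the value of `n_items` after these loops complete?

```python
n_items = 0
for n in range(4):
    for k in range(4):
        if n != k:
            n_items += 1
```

4² - 4 (exclude diagonal)
`n_items` takes the values: 0 → 1 → 2 → 3 → 4 → 5 → 6 → 7 → 8 → 9 → 10 → 11 → 12

Answer: 12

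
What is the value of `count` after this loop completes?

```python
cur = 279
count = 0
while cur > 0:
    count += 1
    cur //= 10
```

Count digits by repeated division by 10
`count` takes the values: 0 → 1 → 2 → 3

Answer: 3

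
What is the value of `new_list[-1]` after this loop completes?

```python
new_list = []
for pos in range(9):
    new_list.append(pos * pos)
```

Last element of squares 0 to 8
`new_list` takes the values: [] → [0] → [0, 1] → [0, 1, 4] → [0, 1, 4, 9] → [0, 1, 4, 9, 16] → [0, 1, 4, 9, 16, 25] → [0, 1, 4, 9, 16, 25, 36] → [0, 1, 4, 9, 16, 25, 36, 49] → [0, 1, 4, 9, 16, 25, 36, 49, 64]
So `new_list[-1]` = 64

Answer: 64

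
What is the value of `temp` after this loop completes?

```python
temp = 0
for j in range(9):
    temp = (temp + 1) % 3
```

Increment mod 3, 9 times = 0
`temp` takes the values: 0 → 1 → 2 → 0 → 1 → 2 → 0 → 1 → 2 → 0

Answer: 0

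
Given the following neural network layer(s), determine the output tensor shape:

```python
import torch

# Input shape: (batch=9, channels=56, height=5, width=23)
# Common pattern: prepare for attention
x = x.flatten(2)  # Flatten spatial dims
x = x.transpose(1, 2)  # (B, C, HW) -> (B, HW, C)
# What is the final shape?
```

Input: (9, 56, 5, 23) -> after flatten(2): (9, 56, 115) -> Output: (9, 115, 56)

Answer: (9, 115, 56)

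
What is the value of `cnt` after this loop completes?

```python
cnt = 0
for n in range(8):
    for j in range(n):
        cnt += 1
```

Triangle number: 0+1+2+...+7
`cnt` takes the values: 0 → 1 → 2 → 3 → 4 → 5 → 6 → 7 → 8 → 9 → 10 → 11 → 12 → 13 → 14 → 15 → 16 → 17 → 18 → 19 → 20 → 21 → 22 → 23 → 24 → 25 → 26 → 27 → 28

Answer: 28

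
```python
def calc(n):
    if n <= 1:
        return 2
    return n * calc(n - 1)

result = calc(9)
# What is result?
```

calc(9) = 9 * 8 * 7 * 6 * 5 * 4 * 3 * 2 * 2 = 725760

Answer: 725760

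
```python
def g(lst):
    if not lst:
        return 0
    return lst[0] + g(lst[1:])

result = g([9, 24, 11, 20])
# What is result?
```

9 + 24 + 11 + 20 + 0 = 64

Answer: 64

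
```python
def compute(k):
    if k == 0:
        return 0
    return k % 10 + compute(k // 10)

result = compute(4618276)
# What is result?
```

Sum of digits of 4618276: 6 + 7 + 2 + 8 + 1 + 6 + 4 = 34

Answer: 34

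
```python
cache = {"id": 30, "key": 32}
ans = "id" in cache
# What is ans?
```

Trace:
`cache = {"id": 30, "key": 32}` → cache = {'id': 30, 'key': 32}
`ans = "id" in cache` → ans = True
So ans = True

Answer: True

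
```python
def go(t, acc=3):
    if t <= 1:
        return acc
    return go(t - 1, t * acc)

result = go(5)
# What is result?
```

Accumulator trace (n, acc): (5, 3) -> (4, 15) -> (3, 60) -> (2, 180) -> (1, 360) -> return 360

Answer: 360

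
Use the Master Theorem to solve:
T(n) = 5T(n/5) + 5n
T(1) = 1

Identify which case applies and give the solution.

a=5, b=5, f(n)=5n. log_5(5) = 1. Since c=1 = 1, Case 2 applies: T(n) = Θ(n^log_b(a) · log n) = O(n log n).

Answer: O(n log n) - Case 2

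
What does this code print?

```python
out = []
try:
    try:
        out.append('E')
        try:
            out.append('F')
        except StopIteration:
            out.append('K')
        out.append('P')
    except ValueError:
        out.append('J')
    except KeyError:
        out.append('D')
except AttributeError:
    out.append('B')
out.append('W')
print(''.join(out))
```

Execution trace: 'E' (try body) → 'F' (inner try body, no exception) → 'P' (try body, no exception) → 'W' (after the try/except). Output: EFPW

Answer: EFPW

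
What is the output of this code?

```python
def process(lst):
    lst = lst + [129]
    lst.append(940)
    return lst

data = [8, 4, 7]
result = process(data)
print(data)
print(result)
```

Key concept: rebinding parameter vs mutation.
Step by step:
`data = [8, 4, 7]` → data = [8, 4, 7]
`result = process(data)` → result = [8, 4, 7, 129, 940]
`print(data)` → prints [8, 4, 7]
`print(result)` → prints [8, 4, 7, 129, 940]

Answer:
[8, 4, 7]
[8, 4, 7, 129, 940]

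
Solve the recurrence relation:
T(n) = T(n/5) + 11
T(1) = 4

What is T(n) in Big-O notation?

Each step divides n by 5 and adds 11. After log_5(n) steps we reach T(1)=4. So T(n) = 11·log_5(n) + 4 = O(log n).

Answer: O(log n)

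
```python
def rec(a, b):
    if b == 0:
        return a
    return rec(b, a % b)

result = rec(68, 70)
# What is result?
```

rec(68, 70) -> rec(70, 68) -> rec(68, 2) -> rec(2, 0) -> 2

Answer: 2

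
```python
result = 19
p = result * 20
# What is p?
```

Trace:
`result = 19` → result = 19
`p = result * 20` → p = 380
So p = 380

Answer: 380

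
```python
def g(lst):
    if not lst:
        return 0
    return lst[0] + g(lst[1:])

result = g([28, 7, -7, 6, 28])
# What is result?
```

28 + 7 + (-7) + 6 + 28 + 0 = 62

Answer: 62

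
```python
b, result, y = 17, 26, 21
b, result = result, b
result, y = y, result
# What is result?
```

Trace:
`b, result, y = 17, 26, 21` → b = 17; result = 26; y = 21
`b, result = result, b` → b = 26; result = 17
`result, y = y, result` → result = 21; y = 17
So result = 21

Answer: 21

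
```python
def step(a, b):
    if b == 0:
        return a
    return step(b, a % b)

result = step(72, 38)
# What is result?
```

step(72, 38) -> step(38, 34) -> step(34, 4) -> step(4, 2) -> step(2, 0) -> 2

Answer: 2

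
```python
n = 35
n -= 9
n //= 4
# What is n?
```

Trace:
`n = 35` → n = 35
`n -= 9` → n = 26
`n //= 4` → n = 6
So n = 6

Answer: 6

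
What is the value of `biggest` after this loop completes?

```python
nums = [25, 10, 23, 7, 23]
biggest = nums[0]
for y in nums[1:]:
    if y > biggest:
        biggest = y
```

Maximum of [25, 10, 23, 7, 23]
`biggest` takes the values: 25

Answer: 25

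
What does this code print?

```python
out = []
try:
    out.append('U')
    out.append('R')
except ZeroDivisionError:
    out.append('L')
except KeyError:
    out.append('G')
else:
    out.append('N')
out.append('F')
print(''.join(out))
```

Execution trace: 'U' (try body) → 'R' (try body, no exception) → 'N' (else) → 'F' (after the try/except). Output: URNF

Answer: URNF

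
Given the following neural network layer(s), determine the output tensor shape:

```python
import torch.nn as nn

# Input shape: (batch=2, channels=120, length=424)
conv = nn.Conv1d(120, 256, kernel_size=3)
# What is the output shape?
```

Input: (2, 120, 424) -> Output: (2, 256, 422)

Answer: (2, 256, 422)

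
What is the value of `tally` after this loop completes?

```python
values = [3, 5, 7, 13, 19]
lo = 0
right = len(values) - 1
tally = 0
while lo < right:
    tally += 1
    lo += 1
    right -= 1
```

Iterations until pointers meet (list length 5)
`tally` takes the values: 0 → 1 → 2

Answer: 2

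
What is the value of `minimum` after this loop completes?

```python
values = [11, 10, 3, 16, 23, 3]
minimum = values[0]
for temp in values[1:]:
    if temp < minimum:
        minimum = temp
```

Minimum of [11, 10, 3, 16, 23, 3]
`minimum` takes the values: 11 → 10 → 3

Answer: 3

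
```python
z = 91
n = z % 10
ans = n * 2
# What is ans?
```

Trace:
`z = 91` → z = 91
`n = z % 10` → n = 1
`ans = n * 2` → ans = 2
So ans = 2

Answer: 2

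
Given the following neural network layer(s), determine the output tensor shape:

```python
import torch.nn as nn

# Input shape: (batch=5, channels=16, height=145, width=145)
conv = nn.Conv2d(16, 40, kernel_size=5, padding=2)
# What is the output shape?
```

Input: (5, 16, 145, 145) -> Output: (5, 40, 145, 145)

Answer: (5, 40, 145, 145)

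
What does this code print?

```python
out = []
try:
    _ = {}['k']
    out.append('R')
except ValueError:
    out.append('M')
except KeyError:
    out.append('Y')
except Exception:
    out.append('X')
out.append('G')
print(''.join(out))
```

Execution trace: 'Y' (except KeyError) → 'G' (after the try/except). Output: YG

Answer: YG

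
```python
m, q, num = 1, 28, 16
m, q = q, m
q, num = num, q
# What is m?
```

Trace:
`m, q, num = 1, 28, 16` → m = 1; q = 28; num = 16
`m, q = q, m` → m = 28; q = 1
`q, num = num, q` → q = 16; num = 1
So m = 28

Answer: 28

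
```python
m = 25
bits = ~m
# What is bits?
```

Trace:
`m = 25` → m = 25
`bits = ~m` → bits = -26
So bits = -26

Answer: -26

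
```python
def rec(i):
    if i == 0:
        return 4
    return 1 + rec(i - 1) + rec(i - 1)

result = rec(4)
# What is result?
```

rec(i) = 1 + 2·rec(i-1), rec(0)=4. Closed form: (4+1)·2^4 - 1 = 79.

Answer: 79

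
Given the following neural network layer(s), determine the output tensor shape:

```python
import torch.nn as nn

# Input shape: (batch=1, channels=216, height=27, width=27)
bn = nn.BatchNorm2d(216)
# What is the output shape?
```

Input: (1, 216, 27, 27) -> Output: (1, 216, 27, 27)

Answer: (1, 216, 27, 27)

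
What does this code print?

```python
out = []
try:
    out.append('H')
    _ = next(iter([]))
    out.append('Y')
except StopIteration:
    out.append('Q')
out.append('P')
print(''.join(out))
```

Execution trace: 'H' (try body) → 'Q' (except StopIteration) → 'P' (after the try/except). Output: HQP

Answer: HQP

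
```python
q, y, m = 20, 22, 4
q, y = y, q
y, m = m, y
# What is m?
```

Trace:
`q, y, m = 20, 22, 4` → q = 20; y = 22; m = 4
`q, y = y, q` → q = 22; y = 20
`y, m = m, y` → y = 4; m = 20
So m = 20

Answer: 20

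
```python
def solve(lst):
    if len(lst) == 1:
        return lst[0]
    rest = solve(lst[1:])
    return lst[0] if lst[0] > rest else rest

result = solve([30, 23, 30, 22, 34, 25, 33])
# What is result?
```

Recursive max over [30, 23, 30, 22, 34, 25, 33] = 34

Answer: 34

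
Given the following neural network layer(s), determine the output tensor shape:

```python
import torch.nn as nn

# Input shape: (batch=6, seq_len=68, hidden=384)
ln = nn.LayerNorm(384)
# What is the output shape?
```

Input: (6, 68, 384) -> Output: (6, 68, 384)

Answer: (6, 68, 384)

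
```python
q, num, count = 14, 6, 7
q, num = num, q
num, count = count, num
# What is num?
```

Trace:
`q, num, count = 14, 6, 7` → q = 14; num = 6; count = 7
`q, num = num, q` → q = 6; num = 14
`num, count = count, num` → num = 7; count = 14
So num = 7

Answer: 7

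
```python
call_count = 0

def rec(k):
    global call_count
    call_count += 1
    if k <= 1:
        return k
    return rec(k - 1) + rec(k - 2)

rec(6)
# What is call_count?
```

Calls(k) = 1 + Calls(k-1) + Calls(k-2); Calls(0)=Calls(1)=1. For k=6 this gives 25.

Answer: 25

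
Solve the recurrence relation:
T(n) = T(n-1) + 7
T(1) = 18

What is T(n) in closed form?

Unrolling: T(n) = T(1) + 7·(n-1) = 18 + 7(n-1) = 7n + 11.

Answer: T(n) = 7n + 11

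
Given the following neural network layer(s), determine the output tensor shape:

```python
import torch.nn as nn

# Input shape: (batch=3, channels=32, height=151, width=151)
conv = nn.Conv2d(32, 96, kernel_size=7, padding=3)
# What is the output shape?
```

Input: (3, 32, 151, 151) -> Output: (3, 96, 151, 151)

Answer: (3, 96, 151, 151)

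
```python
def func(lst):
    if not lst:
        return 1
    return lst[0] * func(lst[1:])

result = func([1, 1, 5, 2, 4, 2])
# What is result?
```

Product over [1, 1, 5, 2, 4, 2] = 1 * 1 * 5 * 2 * 4 * 2 = 80

Answer: 80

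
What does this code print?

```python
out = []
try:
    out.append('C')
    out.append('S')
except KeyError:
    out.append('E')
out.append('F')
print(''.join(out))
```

Execution trace: 'C' (try body) → 'S' (try body, no exception) → 'F' (after the try/except). Output: CSF

Answer: CSF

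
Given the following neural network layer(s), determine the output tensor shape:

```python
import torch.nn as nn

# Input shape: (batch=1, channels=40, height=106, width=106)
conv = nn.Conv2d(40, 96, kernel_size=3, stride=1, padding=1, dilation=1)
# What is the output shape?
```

Input: (1, 40, 106, 106) -> Output: (1, 96, 106, 106)

Answer: (1, 96, 106, 106)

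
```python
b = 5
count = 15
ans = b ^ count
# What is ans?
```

Trace:
`b = 5` → b = 5
`count = 15` → count = 15
`ans = b ^ count` → ans = 10
So ans = 10

Answer: 10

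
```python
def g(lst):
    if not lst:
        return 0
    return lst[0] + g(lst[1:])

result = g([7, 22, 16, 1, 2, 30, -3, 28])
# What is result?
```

7 + 22 + 16 + 1 + 2 + 30 + (-3) + 28 + 0 = 103

Answer: 103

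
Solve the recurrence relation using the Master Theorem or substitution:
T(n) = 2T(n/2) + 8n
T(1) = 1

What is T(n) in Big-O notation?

By Master Theorem: a=2, b=2, f(n)=8n. Since log_2(2) = 1 and f(n) = Θ(n^1), Case 2 applies. T(n) = O(n log n).

Answer: O(n log n)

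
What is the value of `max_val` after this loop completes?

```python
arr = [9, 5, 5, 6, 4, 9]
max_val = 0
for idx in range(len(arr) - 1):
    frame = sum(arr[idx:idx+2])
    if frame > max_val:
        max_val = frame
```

Max sum of 2-element window in [9, 5, 5, 6, 4, 9]
`max_val` takes the values: 0 → 14

Answer: 14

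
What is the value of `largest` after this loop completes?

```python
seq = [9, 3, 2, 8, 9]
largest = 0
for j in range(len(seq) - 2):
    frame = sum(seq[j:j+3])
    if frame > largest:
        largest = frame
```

Max sum of 3-element window in [9, 3, 2, 8, 9]
`largest` takes the values: 0 → 14 → 19

Answer: 19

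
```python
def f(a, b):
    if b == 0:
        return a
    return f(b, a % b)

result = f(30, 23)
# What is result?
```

f(30, 23) -> f(23, 7) -> f(7, 2) -> f(2, 1) -> f(1, 0) -> 1

Answer: 1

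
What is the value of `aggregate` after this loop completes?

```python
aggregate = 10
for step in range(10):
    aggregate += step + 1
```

Start at 10, add 1 to 10 = 65
`aggregate` takes the values: 10 → 11 → 13 → 16 → 20 → 25 → 31 → 38 → 46 → 55 → 65

Answer: 65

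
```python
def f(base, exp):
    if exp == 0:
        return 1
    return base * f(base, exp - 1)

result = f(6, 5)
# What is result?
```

f(6, 5) = 6 * 6 * 6 * 6 * 6 = 7776

Answer: 7776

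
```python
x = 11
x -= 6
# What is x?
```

Trace:
`x = 11` → x = 11
`x -= 6` → x = 5
So x = 5

Answer: 5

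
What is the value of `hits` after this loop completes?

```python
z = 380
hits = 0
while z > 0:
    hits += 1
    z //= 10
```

Count digits by repeated division by 10
`hits` takes the values: 0 → 1 → 2 → 3

Answer: 3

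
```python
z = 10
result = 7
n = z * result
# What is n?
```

Trace:
`z = 10` → z = 10
`result = 7` → result = 7
`n = z * result` → n = 70
So n = 70

Answer: 70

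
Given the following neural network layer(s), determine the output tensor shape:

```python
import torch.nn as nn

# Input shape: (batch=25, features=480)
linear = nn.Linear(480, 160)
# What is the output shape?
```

Input: (25, 480) -> Output: (25, 160)

Answer: (25, 160)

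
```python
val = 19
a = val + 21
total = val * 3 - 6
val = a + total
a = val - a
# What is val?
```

Trace:
`val = 19` → val = 19
`a = val + 21` → a = 40
`total = val * 3 - 6` → total = 51
`val = a + total` → val = 91
`a = val - a` → a = 51
So val = 91

Answer: 91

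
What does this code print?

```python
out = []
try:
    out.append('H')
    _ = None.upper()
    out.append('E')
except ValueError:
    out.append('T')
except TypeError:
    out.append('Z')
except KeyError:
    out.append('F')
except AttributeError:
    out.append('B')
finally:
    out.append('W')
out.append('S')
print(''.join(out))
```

Execution trace: 'H' (try body) → 'B' (except AttributeError) → 'W' (finally) → 'S' (after the try/except). Output: HBWS

Answer: HBWS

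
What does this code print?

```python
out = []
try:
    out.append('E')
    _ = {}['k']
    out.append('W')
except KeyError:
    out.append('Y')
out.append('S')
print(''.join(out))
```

Execution trace: 'E' (try body) → 'Y' (except KeyError) → 'S' (after the try/except). Output: EYS

Answer: EYS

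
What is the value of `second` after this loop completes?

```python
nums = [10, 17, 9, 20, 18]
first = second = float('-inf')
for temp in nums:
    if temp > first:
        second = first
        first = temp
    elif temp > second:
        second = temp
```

Second largest (with repeats) in [10, 17, 9, 20, 18]
`second` takes the values: -inf → 10 → 17 → 18

Answer: 18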